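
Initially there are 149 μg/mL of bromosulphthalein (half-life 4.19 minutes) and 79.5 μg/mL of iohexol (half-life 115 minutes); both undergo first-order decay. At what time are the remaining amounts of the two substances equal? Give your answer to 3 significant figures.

Set 149·(1/2)^(t/4.19) = 79.5·(1/2)^(t/115).
Taking log₂: log₂(149/79.5) = t·(1/4.19 − 1/115).
log₂(1.8742) = 0.90629; 1/4.19 − 1/115 = 0.22997.
t = 0.90629 / 0.22997 ≈ 3.9409 minutes.

3.94 minutes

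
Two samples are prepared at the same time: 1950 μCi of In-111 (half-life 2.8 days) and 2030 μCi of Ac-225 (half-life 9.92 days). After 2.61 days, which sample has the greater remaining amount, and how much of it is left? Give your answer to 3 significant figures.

Ac-225, 1690 μCi

In-111: 1950 × (1/2)^0.93214 ≈ 1022 μCi.
Ac-225: 2030 × (1/2)^0.2631 ≈ 1691.6 μCi.
Ac-225 has more remaining, at ≈ 1691.6 μCi.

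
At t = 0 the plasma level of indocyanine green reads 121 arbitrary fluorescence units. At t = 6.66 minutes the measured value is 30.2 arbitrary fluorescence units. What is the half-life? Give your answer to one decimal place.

3.3 minutes

A/A₀ = 30.2/121 ≈ 0.24959.
n = log₂(4.0066) ≈ 2.0024 half-lives elapsed in 6.66 minutes.
t½ = 6.66/2.0024 ≈ 3.326 minutes.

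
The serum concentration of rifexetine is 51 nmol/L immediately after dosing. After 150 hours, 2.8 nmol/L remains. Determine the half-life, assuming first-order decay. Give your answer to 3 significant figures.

35.8 hours

A/A₀ = 2.8/51 ≈ 0.054902.
n = log₂(18.214) ≈ 4.187 half-lives elapsed in 150 hours.
t½ = 150/4.187 ≈ 35.825 hours.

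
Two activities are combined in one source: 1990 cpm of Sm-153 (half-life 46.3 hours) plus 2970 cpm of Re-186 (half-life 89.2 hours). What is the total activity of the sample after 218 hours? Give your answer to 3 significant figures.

622 cpm

Sm-153: 1990 × (1/2)^(218/46.3) = 1990 × (1/2)^4.7084 ≈ 76.116 cpm.
Re-186: 2970 × (1/2)^(218/89.2) = 2970 × (1/2)^2.4439 ≈ 545.83 cpm.
Total = 76.116 + 545.83 ≈ 621.94 cpm.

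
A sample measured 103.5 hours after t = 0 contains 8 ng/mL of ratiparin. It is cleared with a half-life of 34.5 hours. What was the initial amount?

64 ng/mL

Number of half-lives elapsed: n = 103.5/34.5 ≈ 3.
A₀ = A × 2^n = 8 × 2^3 = 8 × 8 ≈ 64 ng/mL.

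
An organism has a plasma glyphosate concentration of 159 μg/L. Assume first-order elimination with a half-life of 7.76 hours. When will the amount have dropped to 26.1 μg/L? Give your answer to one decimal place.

20.2 hours

Fraction remaining = 26.1/159 ≈ 0.16415.
n = log₂(159/26.1) = ln(6.092)/ln 2 ≈ 2.6069 half-lives.
t = n × t½ = 2.6069 × 7.76 ≈ 20.23 hours.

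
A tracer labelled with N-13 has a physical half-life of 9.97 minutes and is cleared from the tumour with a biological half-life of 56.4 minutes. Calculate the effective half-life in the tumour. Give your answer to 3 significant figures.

1/t_eff = 1/t_phys + 1/t_biol = 1/9.97 + 1/56.4 = 0.11803 per minute.
t_eff = 9.97 × 56.4 / (9.97 + 56.4) ≈ 8.4723 minutes.

8.47 minutes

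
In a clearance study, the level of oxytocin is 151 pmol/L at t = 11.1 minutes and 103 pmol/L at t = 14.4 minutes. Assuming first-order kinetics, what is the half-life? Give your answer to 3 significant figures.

5.98 minutes

Over Δt = 14.4 − 11.1 = 3.3 minutes, the level fell by a factor of 151/103 ≈ 1.466.
n = log₂(1.466) ≈ 0.5519 half-lives, so t½ = 3.3/0.5519 ≈ 5.9793 minutes.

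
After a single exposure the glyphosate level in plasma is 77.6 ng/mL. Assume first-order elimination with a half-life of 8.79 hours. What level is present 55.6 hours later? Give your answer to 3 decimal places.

Number of half-lives: n = 55.6/8.79 ≈ 6.3254.
Remaining = 77.6 × (1/2)^6.3254 = 77.6 × 0.01247 ≈ 0.96769 ng/mL.

0.968 ng/mL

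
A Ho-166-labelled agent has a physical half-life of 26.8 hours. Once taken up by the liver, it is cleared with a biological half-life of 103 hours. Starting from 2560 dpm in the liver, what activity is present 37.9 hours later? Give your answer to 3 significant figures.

744 dpm

1/t_eff = 1/t_phys + 1/t_biol = 1/26.8 + 1/103 = 0.047022 per hour.
t_eff = 26.8 × 103 / (26.8 + 103) ≈ 21.267 hours.
Remaining = 2560 × (1/2)^(37.9/21.267) = 2560 × (1/2)^1.7821 ≈ 744.32 dpm.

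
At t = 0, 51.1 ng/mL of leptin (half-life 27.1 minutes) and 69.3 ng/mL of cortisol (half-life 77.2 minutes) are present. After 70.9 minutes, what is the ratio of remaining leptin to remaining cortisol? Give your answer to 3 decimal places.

leptin: 51.1 × (1/2)^(70.9/27.1) = 51.1 × (1/2)^2.6162 ≈ 8.334 ng/mL.
cortisol: 69.3 × (1/2)^(70.9/77.2) = 69.3 × (1/2)^0.91839 ≈ 36.666 ng/mL.
Ratio ≈ 8.334 / 36.666 ≈ 0.22729.

0.227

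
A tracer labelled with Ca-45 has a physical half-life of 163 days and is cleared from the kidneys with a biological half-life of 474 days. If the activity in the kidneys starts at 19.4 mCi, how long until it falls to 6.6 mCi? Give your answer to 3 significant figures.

189 days

1/t_eff = 1/t_phys + 1/t_biol = 1/163 + 1/474 = 0.0082447 per day.
t_eff = 163 × 474 / (163 + 474) ≈ 121.29 days.
n = log₂(19.4/6.6) ≈ 1.5555; t = 1.5555 × 121.29 ≈ 188.67 days.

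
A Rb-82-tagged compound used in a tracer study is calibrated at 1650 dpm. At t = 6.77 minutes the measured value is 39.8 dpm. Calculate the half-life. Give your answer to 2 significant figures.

A/A₀ = 39.8/1650 ≈ 0.024121.
n = log₂(41.457) ≈ 5.3736 half-lives elapsed in 6.77 minutes.
t½ = 6.77/5.3736 ≈ 1.2599 minutes.

1.3 minutes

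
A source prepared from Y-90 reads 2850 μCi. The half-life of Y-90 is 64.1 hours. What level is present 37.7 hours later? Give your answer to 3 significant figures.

1900 μCi

Number of half-lives: n = 37.7/64.1 ≈ 0.58814.
Remaining = 2850 × (1/2)^0.58814 = 2850 × 0.6652 ≈ 1895.8 μCi.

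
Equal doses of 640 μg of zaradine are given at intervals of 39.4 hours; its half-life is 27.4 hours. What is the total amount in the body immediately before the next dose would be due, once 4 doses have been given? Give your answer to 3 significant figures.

The 4 doses were given 157.6, 118.2, 78.8, 39.4 hours ago.
Total = 640·(1/2)^(157.6/27.4) + 640·(1/2)^(118.2/27.4) + 640·(1/2)^(78.8/27.4) + 640·(1/2)^(39.4/27.4)
      = 11.877 + 32.179 + 87.185 + 236.22 ≈ 367.46 μg.

367 μg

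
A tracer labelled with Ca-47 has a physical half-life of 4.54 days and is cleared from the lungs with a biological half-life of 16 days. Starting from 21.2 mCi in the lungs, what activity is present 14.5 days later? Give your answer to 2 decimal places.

1.24 mCi

1/t_eff = 1/t_phys + 1/t_biol = 1/4.54 + 1/16 = 0.28276 per day.
t_eff = 4.54 × 16 / (4.54 + 16) ≈ 3.5365 days.
Remaining = 21.2 × (1/2)^(14.5/3.5365) = 21.2 × (1/2)^4.1001 ≈ 1.2362 mCi.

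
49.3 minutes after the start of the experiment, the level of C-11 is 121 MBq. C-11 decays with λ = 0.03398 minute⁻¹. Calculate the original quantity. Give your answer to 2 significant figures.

t½ = ln 2 / λ = 0.69315 / 0.03398 ≈ 20.399 minutes.
Number of half-lives elapsed: n = 49.3/20.399 ≈ 2.4168.
A₀ = A × 2^n = 121 × 2^2.4168 = 121 × 5.3399 ≈ 646.13 MBq.

650 MBq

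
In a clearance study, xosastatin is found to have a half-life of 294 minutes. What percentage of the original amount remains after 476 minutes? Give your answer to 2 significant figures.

33%

n = 476/294 ≈ 1.619 half-lives.
Fraction remaining = (1/2)^1.619 ≈ 0.32555, i.e. 32.555%.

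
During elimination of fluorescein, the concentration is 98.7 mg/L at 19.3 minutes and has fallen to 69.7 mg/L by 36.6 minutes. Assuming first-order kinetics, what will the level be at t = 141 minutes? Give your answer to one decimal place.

8.5 mg/L

Over Δt = 36.6 − 19.3 = 17.3 minutes, the level fell by a factor of 98.7/69.7 ≈ 1.4161.
n = log₂(1.4161) ≈ 0.50189 half-lives, so t½ = 17.3/0.50189 ≈ 34.47 minutes.
From t = 36.6 to t = 141: 69.7 × (1/2)^((141−36.6)/34.47) ≈ 8.5406 mg/L.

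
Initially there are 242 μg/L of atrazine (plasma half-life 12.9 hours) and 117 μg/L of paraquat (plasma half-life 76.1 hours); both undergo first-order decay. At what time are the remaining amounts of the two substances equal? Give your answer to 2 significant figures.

Set 242·(1/2)^(t/12.9) = 117·(1/2)^(t/76.1).
Taking log₂: log₂(242/117) = t·(1/12.9 − 1/76.1).
log₂(2.0684) = 1.0485; 1/12.9 − 1/76.1 = 0.064379.
t = 1.0485 / 0.064379 ≈ 16.286 hours.

16 hours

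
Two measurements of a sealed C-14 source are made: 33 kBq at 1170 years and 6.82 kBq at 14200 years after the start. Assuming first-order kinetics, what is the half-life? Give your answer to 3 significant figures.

5730 years

Over Δt = 14200 − 1170 = 13030 years, the level fell by a factor of 33/6.82 ≈ 4.8387.
n = log₂(4.8387) ≈ 2.2746 half-lives, so t½ = 13030/2.2746 ≈ 5728.4 years.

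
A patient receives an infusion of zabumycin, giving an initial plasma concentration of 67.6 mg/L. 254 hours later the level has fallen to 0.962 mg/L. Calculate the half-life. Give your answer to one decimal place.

A/A₀ = 0.962/67.6 ≈ 0.014231.
n = log₂(70.27) ≈ 6.1348 half-lives elapsed in 254 hours.
t½ = 254/6.1348 ≈ 41.403 hours.

41.4 hours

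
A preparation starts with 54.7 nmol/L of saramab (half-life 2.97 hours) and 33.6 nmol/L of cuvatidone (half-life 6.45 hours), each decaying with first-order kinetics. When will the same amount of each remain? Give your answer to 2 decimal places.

Set 54.7·(1/2)^(t/2.97) = 33.6·(1/2)^(t/6.45).
Taking log₂: log₂(54.7/33.6) = t·(1/2.97 − 1/6.45).
log₂(1.628) = 0.70308; 1/2.97 − 1/6.45 = 0.18166.
t = 0.70308 / 0.18166 ≈ 3.8703 hours.

3.87 hours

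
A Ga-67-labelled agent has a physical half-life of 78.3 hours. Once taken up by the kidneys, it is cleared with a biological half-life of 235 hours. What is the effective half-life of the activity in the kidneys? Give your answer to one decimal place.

1/t_eff = 1/t_phys + 1/t_biol = 1/78.3 + 1/235 = 0.017027 per hour.
t_eff = 78.3 × 235 / (78.3 + 235) ≈ 58.731 hours.

58.7 hours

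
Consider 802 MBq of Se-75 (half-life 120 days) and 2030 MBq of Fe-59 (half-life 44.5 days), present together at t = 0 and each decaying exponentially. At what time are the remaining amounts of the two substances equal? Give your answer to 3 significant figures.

94.8 days

Set 802·(1/2)^(t/120) = 2030·(1/2)^(t/44.5).
Taking log₂: log₂(802/2030) = t·(1/120 − 1/44.5).
log₂(0.39507) = -1.3398; 1/120 − 1/44.5 = -0.014139.
t = -1.3398 / -0.014139 ≈ 94.762 days.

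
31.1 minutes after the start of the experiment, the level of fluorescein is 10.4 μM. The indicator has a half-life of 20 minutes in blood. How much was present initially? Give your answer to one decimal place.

30.6 μM

Number of half-lives elapsed: n = 31.1/20 ≈ 1.555.
A₀ = A × 2^n = 10.4 × 2^1.555 = 10.4 × 2.9383 ≈ 30.559 μM.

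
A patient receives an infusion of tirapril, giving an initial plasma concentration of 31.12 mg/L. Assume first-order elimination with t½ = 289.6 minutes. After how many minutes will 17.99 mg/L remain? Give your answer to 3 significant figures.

Fraction remaining = 17.99/31.12 ≈ 0.57808.
n = log₂(31.12/17.99) = ln(1.7298)/ln 2 ≈ 0.79065 half-lives.
t = n × t½ = 0.79065 × 289.6 ≈ 228.97 minutes.

229 minutes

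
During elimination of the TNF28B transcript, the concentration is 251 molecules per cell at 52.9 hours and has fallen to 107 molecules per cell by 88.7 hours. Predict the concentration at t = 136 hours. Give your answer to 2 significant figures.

35 molecules per cell

Over Δt = 88.7 − 52.9 = 35.8 hours, the level fell by a factor of 251/107 ≈ 2.3458.
n = log₂(2.3458) ≈ 1.2301 half-lives, so t½ = 35.8/1.2301 ≈ 29.104 hours.
From t = 88.7 to t = 136: 107 × (1/2)^((136−88.7)/29.104) ≈ 34.685 molecules per cell.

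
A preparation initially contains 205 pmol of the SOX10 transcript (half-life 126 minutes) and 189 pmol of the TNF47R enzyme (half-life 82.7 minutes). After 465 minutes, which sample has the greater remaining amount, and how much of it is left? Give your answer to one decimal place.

SOX10 transcript, 15.9 pmol

SOX10 transcript: 205 × (1/2)^3.6905 ≈ 15.879 pmol.
TNF47R enzyme: 189 × (1/2)^5.6227 ≈ 3.8358 pmol.
SOX10 transcript has more remaining, at ≈ 15.879 pmol.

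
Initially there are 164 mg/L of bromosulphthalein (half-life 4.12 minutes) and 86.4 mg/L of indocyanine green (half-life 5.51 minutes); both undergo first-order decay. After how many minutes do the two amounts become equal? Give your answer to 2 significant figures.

Set 164·(1/2)^(t/4.12) = 86.4·(1/2)^(t/5.51).
Taking log₂: log₂(164/86.4) = t·(1/4.12 − 1/5.51).
log₂(1.8981) = 0.92459; 1/4.12 − 1/5.51 = 0.06123.
t = 0.92459 / 0.06123 ≈ 15.1 minutes.

15 minutes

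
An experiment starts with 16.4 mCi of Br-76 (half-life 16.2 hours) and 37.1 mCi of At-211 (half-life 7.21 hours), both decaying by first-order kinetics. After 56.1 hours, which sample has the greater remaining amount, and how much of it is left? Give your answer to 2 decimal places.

Br-76, 1.49 mCi

Br-76: 16.4 × (1/2)^3.463 ≈ 1.4873 mCi.
At-211: 37.1 × (1/2)^7.7809 ≈ 0.16869 mCi.
Br-76 has more remaining, at ≈ 1.4873 mCi.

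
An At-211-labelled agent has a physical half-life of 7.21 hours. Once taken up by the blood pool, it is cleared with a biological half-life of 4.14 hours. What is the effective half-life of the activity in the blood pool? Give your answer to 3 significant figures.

2.63 hours

1/t_eff = 1/t_phys + 1/t_biol = 1/7.21 + 1/4.14 = 0.38024 per hour.
t_eff = 7.21 × 4.14 / (7.21 + 4.14) ≈ 2.6299 hours.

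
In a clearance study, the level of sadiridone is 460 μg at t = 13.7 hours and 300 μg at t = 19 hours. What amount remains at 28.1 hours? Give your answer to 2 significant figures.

Over Δt = 19 − 13.7 = 5.3 hours, the level fell by a factor of 460/300 ≈ 1.5333.
n = log₂(1.5333) ≈ 0.61667 half-lives, so t½ = 5.3/0.61667 ≈ 8.5945 hours.
From t = 19 to t = 28.1: 300 × (1/2)^((28.1−19)/8.5945) ≈ 144.01 μg.

140 μg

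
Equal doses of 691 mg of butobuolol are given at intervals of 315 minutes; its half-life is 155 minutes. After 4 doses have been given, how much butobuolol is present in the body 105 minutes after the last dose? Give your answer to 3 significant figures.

The 4 doses were given 1050, 735, 420, 105 minutes ago.
Total = 691·(1/2)^(1050/155) + 691·(1/2)^(735/155) + 691·(1/2)^(420/155) + 691·(1/2)^(105/155)
      = 6.3131 + 25.823 + 105.63 + 432.07 ≈ 569.84 mg.

570 mg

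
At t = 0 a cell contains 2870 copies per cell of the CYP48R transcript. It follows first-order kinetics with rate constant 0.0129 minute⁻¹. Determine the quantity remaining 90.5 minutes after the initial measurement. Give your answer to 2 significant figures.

890 copies per cell

t½ = ln 2 / λ = 0.69315 / 0.0129 ≈ 53.732 minutes.
Number of half-lives: n = 90.5/53.732 ≈ 1.6843.
Remaining = 2870 × (1/2)^1.6843 = 2870 × 0.31116 ≈ 893.03 copies per cell.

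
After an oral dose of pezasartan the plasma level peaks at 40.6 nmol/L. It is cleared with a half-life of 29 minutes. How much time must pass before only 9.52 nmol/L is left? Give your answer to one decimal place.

Fraction remaining = 9.52/40.6 ≈ 0.23448.
n = log₂(40.6/9.52) = ln(4.2647)/ln 2 ≈ 2.0924 half-lives.
t = n × t½ = 2.0924 × 29 ≈ 60.681 minutes.

60.7 minutes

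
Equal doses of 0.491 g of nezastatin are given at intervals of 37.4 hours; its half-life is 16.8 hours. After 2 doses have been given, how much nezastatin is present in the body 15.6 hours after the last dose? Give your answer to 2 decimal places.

The 2 doses were given 53, 15.6 hours ago.
Total = 0.491·(1/2)^(53/16.8) + 0.491·(1/2)^(15.6/16.8)
      = 0.055132 + 0.25796 ≈ 0.31309 g.

0.31 g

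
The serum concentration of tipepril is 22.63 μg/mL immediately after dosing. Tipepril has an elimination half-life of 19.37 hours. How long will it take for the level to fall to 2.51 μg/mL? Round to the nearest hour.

Fraction remaining = 2.51/22.63 ≈ 0.11091.
n = log₂(22.63/2.51) = ln(9.0159)/ln 2 ≈ 3.1725 half-lives.
t = n × t½ = 3.1725 × 19.37 ≈ 61.451 hours.

61 hours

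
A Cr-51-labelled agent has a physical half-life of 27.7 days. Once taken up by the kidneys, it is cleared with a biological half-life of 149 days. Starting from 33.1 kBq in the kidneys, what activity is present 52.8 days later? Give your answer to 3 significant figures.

6.91 kBq

1/t_eff = 1/t_phys + 1/t_biol = 1/27.7 + 1/149 = 0.042812 per day.
t_eff = 27.7 × 149 / (27.7 + 149) ≈ 23.358 days.
Remaining = 33.1 × (1/2)^(52.8/23.358) = 33.1 × (1/2)^2.2605 ≈ 6.908 kBq.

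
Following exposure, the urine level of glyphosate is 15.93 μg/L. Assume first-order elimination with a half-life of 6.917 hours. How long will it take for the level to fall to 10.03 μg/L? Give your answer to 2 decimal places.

4.62 hours

Fraction remaining = 10.03/15.93 ≈ 0.62963.
n = log₂(15.93/10.03) = ln(1.5882)/ln 2 ≈ 0.66742 half-lives.
t = n × t½ = 0.66742 × 6.917 ≈ 4.6166 hours.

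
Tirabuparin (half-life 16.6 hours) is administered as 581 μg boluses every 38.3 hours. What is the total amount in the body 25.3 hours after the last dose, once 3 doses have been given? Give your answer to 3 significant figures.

251 μg

The 3 doses were given 101.9, 63.6, 25.3 hours ago.
Total = 581·(1/2)^(101.9/16.6) + 581·(1/2)^(63.6/16.6) + 581·(1/2)^(25.3/16.6)
      = 8.2468 + 40.816 + 202.01 ≈ 251.08 μg.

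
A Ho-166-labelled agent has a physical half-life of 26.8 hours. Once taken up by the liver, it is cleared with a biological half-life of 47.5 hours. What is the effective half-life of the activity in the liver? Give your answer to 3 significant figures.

17.1 hours

1/t_eff = 1/t_phys + 1/t_biol = 1/26.8 + 1/47.5 = 0.058366 per hour.
t_eff = 26.8 × 47.5 / (26.8 + 47.5) ≈ 17.133 hours.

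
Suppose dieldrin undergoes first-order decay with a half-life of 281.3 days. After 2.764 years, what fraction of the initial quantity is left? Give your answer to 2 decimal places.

2.764 years = 1008.86 days.
n = 1008.86/281.3 ≈ 3.5864 half-lives.
Fraction remaining = (1/2)^3.5864 ≈ 0.083249.

0.08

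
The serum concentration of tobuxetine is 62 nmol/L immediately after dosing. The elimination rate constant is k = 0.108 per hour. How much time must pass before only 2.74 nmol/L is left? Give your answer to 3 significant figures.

28.9 hours

t½ = ln 2 / k = 0.69315 / 0.108 ≈ 6.418 hours.
Fraction remaining = 2.74/62 ≈ 0.044194.
n = log₂(62/2.74) = ln(22.628)/ln 2 ≈ 4.5 half-lives.
t = n × t½ = 4.5 × 6.418 ≈ 28.881 hours.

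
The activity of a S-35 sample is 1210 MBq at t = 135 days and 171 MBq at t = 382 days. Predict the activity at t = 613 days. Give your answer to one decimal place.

27.4 MBq

Over Δt = 382 − 135 = 247 days, the level fell by a factor of 1210/171 ≈ 7.076.
n = log₂(7.076) ≈ 2.8229 half-lives, so t½ = 247/2.8229 ≈ 87.497 days.
From t = 382 to t = 613: 171 × (1/2)^((613−382)/87.497) ≈ 27.432 MBq.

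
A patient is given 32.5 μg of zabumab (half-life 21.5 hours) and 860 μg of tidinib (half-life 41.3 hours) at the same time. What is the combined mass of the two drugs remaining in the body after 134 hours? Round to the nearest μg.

zabumab: 32.5 × (1/2)^(134/21.5) = 32.5 × (1/2)^6.2326 ≈ 0.43221 μg.
tidinib: 860 × (1/2)^(134/41.3) = 860 × (1/2)^3.2446 ≈ 90.738 μg.
Total = 0.43221 + 90.738 ≈ 91.171 μg.

91 μg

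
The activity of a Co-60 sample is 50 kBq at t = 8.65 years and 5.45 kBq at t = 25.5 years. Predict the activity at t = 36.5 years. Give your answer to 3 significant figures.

Over Δt = 25.5 − 8.65 = 16.85 years, the level fell by a factor of 50/5.45 ≈ 9.1743.
n = log₂(9.1743) ≈ 3.1976 half-lives, so t½ = 16.85/3.1976 ≈ 5.2696 years.
From t = 25.5 to t = 36.5: 5.45 × (1/2)^((36.5−25.5)/5.2696) ≈ 1.2824 kBq.

1.28 kBq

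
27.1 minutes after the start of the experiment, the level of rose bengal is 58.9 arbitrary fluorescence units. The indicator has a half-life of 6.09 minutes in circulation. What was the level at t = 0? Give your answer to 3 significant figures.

1290 arbitrary fluorescence units

Number of half-lives elapsed: n = 27.1/6.09 ≈ 4.4499.
A₀ = A × 2^n = 58.9 × 2^4.4499 = 58.9 × 21.855 ≈ 1287.3 arbitrary fluorescence units.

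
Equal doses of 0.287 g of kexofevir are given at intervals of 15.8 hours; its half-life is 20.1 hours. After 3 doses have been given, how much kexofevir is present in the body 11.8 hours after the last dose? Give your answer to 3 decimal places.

The 3 doses were given 43.4, 27.6, 11.8 hours ago.
Total = 0.287·(1/2)^(43.4/20.1) + 0.287·(1/2)^(27.6/20.1) + 0.287·(1/2)^(11.8/20.1)
      = 0.064253 + 0.1108 + 0.19105 ≈ 0.36611 g.

0.366 g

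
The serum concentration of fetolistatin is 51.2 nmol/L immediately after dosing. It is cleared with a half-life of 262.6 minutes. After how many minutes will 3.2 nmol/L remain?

3.2/51.2 = 1/16, so 4 half-lives have elapsed.
t = 4 × 262.6 = 1050.4 minutes.

1050.4 minutes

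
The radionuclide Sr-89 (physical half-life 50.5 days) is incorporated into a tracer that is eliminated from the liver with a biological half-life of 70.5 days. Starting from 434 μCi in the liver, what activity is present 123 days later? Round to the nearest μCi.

24 μCi

1/t_eff = 1/t_phys + 1/t_biol = 1/50.5 + 1/70.5 = 0.033986 per day.
t_eff = 50.5 × 70.5 / (50.5 + 70.5) ≈ 29.424 days.
Remaining = 434 × (1/2)^(123/29.424) = 434 × (1/2)^4.1803 ≈ 23.938 μCi.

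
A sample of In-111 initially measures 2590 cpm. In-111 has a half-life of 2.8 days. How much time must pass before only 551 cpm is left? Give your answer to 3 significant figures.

Fraction remaining = 551/2590 ≈ 0.21274.
n = log₂(2590/551) = ln(4.7005)/ln 2 ≈ 2.2328 half-lives.
t = n × t½ = 2.2328 × 2.8 ≈ 6.2519 days.

6.25 days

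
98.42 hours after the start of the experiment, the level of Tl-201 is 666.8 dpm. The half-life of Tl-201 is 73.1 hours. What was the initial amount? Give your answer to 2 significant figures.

Number of half-lives elapsed: n = 98.42/73.1 ≈ 1.3464.
A₀ = A × 2^n = 666.8 × 2^1.3464 = 666.8 × 2.5427 ≈ 1695.5 dpm.

1700 dpm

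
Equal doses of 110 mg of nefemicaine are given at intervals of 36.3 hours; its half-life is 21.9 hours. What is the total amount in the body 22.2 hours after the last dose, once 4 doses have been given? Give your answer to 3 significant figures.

The 4 doses were given 131.1, 94.8, 58.5, 22.2 hours ago.
Total = 110·(1/2)^(131.1/21.9) + 110·(1/2)^(94.8/21.9) + 110·(1/2)^(58.5/21.9) + 110·(1/2)^(22.2/21.9)
      = 1.7351 + 5.474 + 17.269 + 54.48 ≈ 78.959 mg.

79.0 mg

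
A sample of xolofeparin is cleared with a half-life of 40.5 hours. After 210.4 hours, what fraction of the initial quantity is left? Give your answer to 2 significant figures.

n = 210.4/40.5 ≈ 5.1951 half-lives.
Fraction remaining = (1/2)^5.1951 ≈ 0.027298.

0.027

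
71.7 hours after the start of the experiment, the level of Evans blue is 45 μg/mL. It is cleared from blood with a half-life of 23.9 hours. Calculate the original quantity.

360 μg/mL

Number of half-lives elapsed: n = 71.7/23.9 ≈ 3.
A₀ = A × 2^n = 45 × 2^3 = 45 × 8 ≈ 360 μg/mL.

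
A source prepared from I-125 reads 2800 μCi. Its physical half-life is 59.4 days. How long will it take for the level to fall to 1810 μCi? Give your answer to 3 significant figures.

Fraction remaining = 1810/2800 ≈ 0.64643.
n = log₂(2800/1810) = ln(1.547)/ln 2 ≈ 0.62944 half-lives.
t = n × t½ = 0.62944 × 59.4 ≈ 37.389 days.

37.4 days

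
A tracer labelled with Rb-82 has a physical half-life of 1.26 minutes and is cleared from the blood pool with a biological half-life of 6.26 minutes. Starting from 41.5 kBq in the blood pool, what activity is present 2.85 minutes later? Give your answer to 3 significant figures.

1/t_eff = 1/t_phys + 1/t_biol = 1/1.26 + 1/6.26 = 0.9534 per minute.
t_eff = 1.26 × 6.26 / (1.26 + 6.26) ≈ 1.0489 minutes.
Remaining = 41.5 × (1/2)^(2.85/1.0489) = 41.5 × (1/2)^2.7172 ≈ 6.311 kBq.

6.31 kBq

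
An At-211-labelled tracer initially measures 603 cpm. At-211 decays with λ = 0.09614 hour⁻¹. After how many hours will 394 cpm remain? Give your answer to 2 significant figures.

4.4 hours

t½ = ln 2 / λ = 0.69315 / 0.09614 ≈ 7.2098 hours.
Fraction remaining = 394/603 ≈ 0.6534.
n = log₂(603/394) = ln(1.5305)/ln 2 ≈ 0.61396 half-lives.
t = n × t½ = 0.61396 × 7.2098 ≈ 4.4265 hours.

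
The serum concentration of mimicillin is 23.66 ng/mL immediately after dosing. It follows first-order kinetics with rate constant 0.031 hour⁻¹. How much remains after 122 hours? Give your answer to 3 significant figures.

0.539 ng/mL

t½ = ln 2 / k = 0.69315 / 0.031 ≈ 22.36 hours.
Number of half-lives: n = 122/22.36 ≈ 5.4563.
Remaining = 23.66 × (1/2)^5.4563 = 23.66 × 0.022777 ≈ 0.53891 ng/mL.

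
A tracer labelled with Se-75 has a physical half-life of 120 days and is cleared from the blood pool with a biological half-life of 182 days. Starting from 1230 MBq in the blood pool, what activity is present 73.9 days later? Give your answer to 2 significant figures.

1/t_eff = 1/t_phys + 1/t_biol = 1/120 + 1/182 = 0.013828 per day.
t_eff = 120 × 182 / (120 + 182) ≈ 72.318 days.
Remaining = 1230 × (1/2)^(73.9/72.318) = 1230 × (1/2)^1.0219 ≈ 605.74 MBq.

610 MBq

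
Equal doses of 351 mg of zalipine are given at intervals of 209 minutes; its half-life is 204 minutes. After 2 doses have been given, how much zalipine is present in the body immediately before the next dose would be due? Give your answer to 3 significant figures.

The 2 doses were given 418, 209 minutes ago.
Total = 351·(1/2)^(418/204) + 351·(1/2)^(209/204)
      = 84.819 + 172.54 ≈ 257.36 mg.

257 mg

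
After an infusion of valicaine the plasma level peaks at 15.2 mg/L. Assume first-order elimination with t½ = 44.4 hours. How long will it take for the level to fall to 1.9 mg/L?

133.2 hours

1.9/15.2 = 1/8, so 3 half-lives have elapsed.
t = 3 × 44.4 = 133.2 hours.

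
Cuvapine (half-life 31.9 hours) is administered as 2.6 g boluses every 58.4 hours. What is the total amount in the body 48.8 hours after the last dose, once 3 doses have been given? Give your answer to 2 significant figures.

1.2 g

The 3 doses were given 165.6, 107.2, 48.8 hours ago.
Total = 2.6·(1/2)^(165.6/31.9) + 2.6·(1/2)^(107.2/31.9) + 2.6·(1/2)^(48.8/31.9)
      = 0.071164 + 0.25314 + 0.90046 ≈ 1.2248 g.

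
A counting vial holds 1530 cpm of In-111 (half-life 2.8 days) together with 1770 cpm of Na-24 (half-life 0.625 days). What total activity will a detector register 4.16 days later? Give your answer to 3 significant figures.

In-111: 1530 × (1/2)^(4.16/2.8) = 1530 × (1/2)^1.4857 ≈ 546.32 cpm.
Na-24: 1770 × (1/2)^(4.16/0.625) = 1770 × (1/2)^6.656 ≈ 17.552 cpm.
Total = 546.32 + 17.552 ≈ 563.87 cpm.

564 cpm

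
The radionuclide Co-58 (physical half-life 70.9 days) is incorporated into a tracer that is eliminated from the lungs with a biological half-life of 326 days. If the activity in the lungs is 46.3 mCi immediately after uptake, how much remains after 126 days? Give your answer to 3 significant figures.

10.3 mCi

1/t_eff = 1/t_phys + 1/t_biol = 1/70.9 + 1/326 = 0.017172 per day.
t_eff = 70.9 × 326 / (70.9 + 326) ≈ 58.235 days.
Remaining = 46.3 × (1/2)^(126/58.235) = 46.3 × (1/2)^2.1637 ≈ 10.334 mCi.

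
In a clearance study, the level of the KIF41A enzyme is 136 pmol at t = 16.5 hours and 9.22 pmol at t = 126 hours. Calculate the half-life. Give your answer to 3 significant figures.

28.2 hours

Over Δt = 126 − 16.5 = 109.5 hours, the level fell by a factor of 136/9.22 ≈ 14.751.
n = log₂(14.751) ≈ 3.8827 half-lives, so t½ = 109.5/3.8827 ≈ 28.202 hours.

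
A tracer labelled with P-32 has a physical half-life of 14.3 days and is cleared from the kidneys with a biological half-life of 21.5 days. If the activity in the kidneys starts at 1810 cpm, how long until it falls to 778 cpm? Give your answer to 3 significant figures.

10.5 days

1/t_eff = 1/t_phys + 1/t_biol = 1/14.3 + 1/21.5 = 0.11644 per day.
t_eff = 14.3 × 21.5 / (14.3 + 21.5) ≈ 8.588 days.
n = log₂(1810/778) ≈ 1.2181; t = 1.2181 × 8.588 ≈ 10.461 days.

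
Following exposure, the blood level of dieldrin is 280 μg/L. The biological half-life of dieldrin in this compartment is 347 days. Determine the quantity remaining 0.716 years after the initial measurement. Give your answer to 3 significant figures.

Convert the elapsed time: 0.716 years = 261.34 days.
Number of half-lives: n = 261.34/347 ≈ 0.75314.
Remaining = 280 × (1/2)^0.75314 = 280 × 0.59331 ≈ 166.13 μg/L.

166 μg/L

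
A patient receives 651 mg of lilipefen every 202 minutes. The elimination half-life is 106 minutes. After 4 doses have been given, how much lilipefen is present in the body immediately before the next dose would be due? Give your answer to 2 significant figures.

The 4 doses were given 808, 606, 404, 202 minutes ago.
Total = 651·(1/2)^(808/106) + 651·(1/2)^(606/106) + 651·(1/2)^(404/106) + 651·(1/2)^(202/106)
      = 3.3032 + 12.377 + 46.372 + 173.75 ≈ 235.8 mg.

240 mg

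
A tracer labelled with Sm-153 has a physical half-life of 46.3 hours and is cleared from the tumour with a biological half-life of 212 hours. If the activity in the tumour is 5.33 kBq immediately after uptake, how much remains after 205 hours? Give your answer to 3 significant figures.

0.127 kBq

1/t_eff = 1/t_phys + 1/t_biol = 1/46.3 + 1/212 = 0.026315 per hour.
t_eff = 46.3 × 212 / (46.3 + 212) ≈ 38.001 hours.
Remaining = 5.33 × (1/2)^(205/38.001) = 5.33 × (1/2)^5.3946 ≈ 0.1267 kBq.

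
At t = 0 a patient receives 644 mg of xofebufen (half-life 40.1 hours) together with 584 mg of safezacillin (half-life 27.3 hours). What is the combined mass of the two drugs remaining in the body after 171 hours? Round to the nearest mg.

xofebufen: 644 × (1/2)^(171/40.1) = 644 × (1/2)^4.2643 ≈ 33.511 mg.
safezacillin: 584 × (1/2)^(171/27.3) = 584 × (1/2)^6.2637 ≈ 7.6005 mg.
Total = 33.511 + 7.6005 ≈ 41.112 mg.

41 mg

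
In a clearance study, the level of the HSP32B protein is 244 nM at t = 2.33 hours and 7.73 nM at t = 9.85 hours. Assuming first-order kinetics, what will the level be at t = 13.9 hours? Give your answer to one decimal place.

1.2 nM

Over Δt = 9.85 − 2.33 = 7.52 hours, the level fell by a factor of 244/7.73 ≈ 31.565.
n = log₂(31.565) ≈ 4.9803 half-lives, so t½ = 7.52/4.9803 ≈ 1.51 hours.
From t = 9.85 to t = 13.9: 7.73 × (1/2)^((13.9−9.85)/1.51) ≈ 1.2044 nM.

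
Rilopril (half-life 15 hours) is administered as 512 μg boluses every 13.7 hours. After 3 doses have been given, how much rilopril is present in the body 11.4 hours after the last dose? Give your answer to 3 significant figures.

548 μg

The 3 doses were given 38.8, 25.1, 11.4 hours ago.
Total = 512·(1/2)^(38.8/15) + 512·(1/2)^(25.1/15) + 512·(1/2)^(11.4/15)
      = 85.233 + 160.53 + 302.33 ≈ 548.09 μg.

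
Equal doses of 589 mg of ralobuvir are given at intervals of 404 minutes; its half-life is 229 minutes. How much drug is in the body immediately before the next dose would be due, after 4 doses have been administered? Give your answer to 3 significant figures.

The 4 doses were given 1616, 1212, 808, 404 minutes ago.
Total = 589·(1/2)^(1616/229) + 589·(1/2)^(1212/229) + 589·(1/2)^(808/229) + 589·(1/2)^(404/229)
      = 4.424 + 15.028 + 51.046 + 173.4 ≈ 243.89 mg.

244 mg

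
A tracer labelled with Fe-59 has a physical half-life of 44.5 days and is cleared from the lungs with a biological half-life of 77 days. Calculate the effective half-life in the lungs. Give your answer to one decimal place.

1/t_eff = 1/t_phys + 1/t_biol = 1/44.5 + 1/77 = 0.035459 per day.
t_eff = 44.5 × 77 / (44.5 + 77) ≈ 28.202 days.

28.2 days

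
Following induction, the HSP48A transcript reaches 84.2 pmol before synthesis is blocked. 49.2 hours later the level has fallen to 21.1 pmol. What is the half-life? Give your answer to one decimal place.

A/A₀ = 21.1/84.2 ≈ 0.25059.
n = log₂(3.9905) ≈ 1.9966 half-lives elapsed in 49.2 hours.
t½ = 49.2/1.9966 ≈ 24.642 hours.

24.6 hours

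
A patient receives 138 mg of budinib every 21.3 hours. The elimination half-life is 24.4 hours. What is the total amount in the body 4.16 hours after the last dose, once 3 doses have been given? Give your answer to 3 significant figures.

The 3 doses were given 46.76, 25.46, 4.16 hours ago.
Total = 138·(1/2)^(46.76/24.4) + 138·(1/2)^(25.46/24.4) + 138·(1/2)^(4.16/24.4)
      = 36.558 + 66.953 + 122.62 ≈ 226.13 mg.

226 mg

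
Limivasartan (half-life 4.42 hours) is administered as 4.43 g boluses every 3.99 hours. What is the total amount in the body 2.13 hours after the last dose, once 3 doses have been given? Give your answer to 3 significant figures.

5.78 g

The 3 doses were given 10.11, 6.12, 2.13 hours ago.
Total = 4.43·(1/2)^(10.11/4.42) + 4.43·(1/2)^(6.12/4.42) + 4.43·(1/2)^(2.13/4.42)
      = 0.9075 + 1.6967 + 3.172 ≈ 5.7762 g.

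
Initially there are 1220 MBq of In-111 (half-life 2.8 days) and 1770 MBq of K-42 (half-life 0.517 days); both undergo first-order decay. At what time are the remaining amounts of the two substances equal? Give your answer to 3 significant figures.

Set 1220·(1/2)^(t/2.8) = 1770·(1/2)^(t/0.517).
Taking log₂: log₂(1220/1770) = t·(1/2.8 − 1/0.517).
log₂(0.68927) = -0.53687; 1/2.8 − 1/0.517 = -1.5771.
t = -0.53687 / -1.5771 ≈ 0.34042 days.

0.340 days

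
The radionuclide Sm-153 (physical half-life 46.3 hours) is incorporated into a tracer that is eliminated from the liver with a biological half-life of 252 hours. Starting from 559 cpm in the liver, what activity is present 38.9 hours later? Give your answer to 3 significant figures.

1/t_eff = 1/t_phys + 1/t_biol = 1/46.3 + 1/252 = 0.025567 per hour.
t_eff = 46.3 × 252 / (46.3 + 252) ≈ 39.114 hours.
Remaining = 559 × (1/2)^(38.9/39.114) = 559 × (1/2)^0.99454 ≈ 280.56 cpm.

281 cpm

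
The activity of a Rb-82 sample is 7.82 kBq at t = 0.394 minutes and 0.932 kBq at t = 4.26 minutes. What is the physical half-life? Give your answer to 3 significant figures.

1.26 minutes

Over Δt = 4.26 − 0.394 = 3.866 minutes, the level fell by a factor of 7.82/0.932 ≈ 8.3906.
n = log₂(8.3906) ≈ 3.0688 half-lives, so t½ = 3.866/3.0688 ≈ 1.2598 minutes.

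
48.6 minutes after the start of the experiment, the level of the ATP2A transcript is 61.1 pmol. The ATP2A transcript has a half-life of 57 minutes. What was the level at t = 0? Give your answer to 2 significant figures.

Number of half-lives elapsed: n = 48.6/57 ≈ 0.85263.
A₀ = A × 2^n = 61.1 × 2^0.85263 = 61.1 × 1.8058 ≈ 110.33 pmol.

110 pmol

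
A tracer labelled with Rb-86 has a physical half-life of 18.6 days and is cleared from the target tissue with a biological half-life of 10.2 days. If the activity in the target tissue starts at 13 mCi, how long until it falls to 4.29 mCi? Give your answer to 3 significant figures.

1/t_eff = 1/t_phys + 1/t_biol = 1/18.6 + 1/10.2 = 0.1518 per day.
t_eff = 18.6 × 10.2 / (18.6 + 10.2) ≈ 6.5875 days.
n = log₂(13/4.29) ≈ 1.5995; t = 1.5995 × 6.5875 ≈ 10.536 days.

10.5 days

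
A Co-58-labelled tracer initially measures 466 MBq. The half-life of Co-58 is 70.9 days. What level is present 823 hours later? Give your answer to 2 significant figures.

Convert the elapsed time: 823 hours = 34.2917 days.
Number of half-lives: n = 34.2917/70.9 ≈ 0.48366.
Remaining = 466 × (1/2)^0.48366 = 466 × 0.71516 ≈ 333.26 MBq.

330 MBq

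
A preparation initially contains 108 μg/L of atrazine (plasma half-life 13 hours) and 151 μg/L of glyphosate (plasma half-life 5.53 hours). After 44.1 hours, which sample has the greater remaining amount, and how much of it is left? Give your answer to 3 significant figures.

atrazine: 108 × (1/2)^3.3923 ≈ 10.286 μg/L.
glyphosate: 151 × (1/2)^7.9747 ≈ 0.60029 μg/L.
Atrazine has more remaining, at ≈ 10.286 μg/L.

atrazine, 10.3 μg/L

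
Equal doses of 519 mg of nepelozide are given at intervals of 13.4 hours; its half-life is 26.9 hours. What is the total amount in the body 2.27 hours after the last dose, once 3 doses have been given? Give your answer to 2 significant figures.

The 3 doses were given 29.07, 15.67, 2.27 hours ago.
Total = 519·(1/2)^(29.07/26.9) + 519·(1/2)^(15.67/26.9) + 519·(1/2)^(2.27/26.9)
      = 245.39 + 346.58 + 489.51 ≈ 1081.5 mg.

1100 mg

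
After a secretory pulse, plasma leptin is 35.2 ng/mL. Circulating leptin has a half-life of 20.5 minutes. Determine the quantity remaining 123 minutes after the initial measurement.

Elapsed time is 6 half-lives (123/20.5).
Each half-life halves the amount: 35.2 × (1/2)^6 = 35.2/64 = 0.55 ng/mL.

0.55 ng/mL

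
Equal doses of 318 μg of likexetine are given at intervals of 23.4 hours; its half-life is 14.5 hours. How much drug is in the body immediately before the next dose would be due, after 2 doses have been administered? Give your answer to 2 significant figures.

140 μg

The 2 doses were given 46.8, 23.4 hours ago.
Total = 318·(1/2)^(46.8/14.5) + 318·(1/2)^(23.4/14.5)
      = 33.949 + 103.9 ≈ 137.85 μg.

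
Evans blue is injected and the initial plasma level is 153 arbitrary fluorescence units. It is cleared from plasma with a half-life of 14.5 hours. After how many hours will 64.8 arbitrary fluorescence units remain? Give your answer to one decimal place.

Fraction remaining = 64.8/153 ≈ 0.42353.
n = log₂(153/64.8) = ln(2.3611)/ln 2 ≈ 1.2395 half-lives.
t = n × t½ = 1.2395 × 14.5 ≈ 17.972 hours.

18.0 hours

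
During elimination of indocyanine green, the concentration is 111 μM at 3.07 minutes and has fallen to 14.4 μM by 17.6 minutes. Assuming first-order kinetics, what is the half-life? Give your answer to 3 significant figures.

Over Δt = 17.6 − 3.07 = 14.53 minutes, the level fell by a factor of 111/14.4 ≈ 7.7083.
n = log₂(7.7083) ≈ 2.9464 half-lives, so t½ = 14.53/2.9464 ≈ 4.9314 minutes.

4.93 minutes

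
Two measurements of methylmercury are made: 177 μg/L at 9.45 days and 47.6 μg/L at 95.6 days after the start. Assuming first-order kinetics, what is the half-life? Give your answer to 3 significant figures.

45.5 days

Over Δt = 95.6 − 9.45 = 86.15 days, the level fell by a factor of 177/47.6 ≈ 3.7185.
n = log₂(3.7185) ≈ 1.8947 half-lives, so t½ = 86.15/1.8947 ≈ 45.469 days.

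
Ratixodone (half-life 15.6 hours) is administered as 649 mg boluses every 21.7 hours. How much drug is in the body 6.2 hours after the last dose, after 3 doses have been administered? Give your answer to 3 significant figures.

752 mg

The 3 doses were given 49.6, 27.9, 6.2 hours ago.
Total = 649·(1/2)^(49.6/15.6) + 649·(1/2)^(27.9/15.6) + 649·(1/2)^(6.2/15.6)
      = 71.635 + 187.87 + 492.72 ≈ 752.23 mg.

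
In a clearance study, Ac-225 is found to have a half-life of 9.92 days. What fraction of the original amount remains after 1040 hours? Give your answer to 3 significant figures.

1040 hours = 43.3333 days.
n = 43.3333/9.92 ≈ 4.3683 half-lives.
Fraction remaining = (1/2)^4.3683 ≈ 0.048419.

0.0484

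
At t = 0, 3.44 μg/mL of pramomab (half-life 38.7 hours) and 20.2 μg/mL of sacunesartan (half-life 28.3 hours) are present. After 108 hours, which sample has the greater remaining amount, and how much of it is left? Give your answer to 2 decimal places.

pramomab: 3.44 × (1/2)^2.7907 ≈ 0.49714 μg/mL.
sacunesartan: 20.2 × (1/2)^3.8163 ≈ 1.434 μg/mL.
Sacunesartan has more remaining, at ≈ 1.434 μg/mL.

sacunesartan, 1.43 μg/mL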